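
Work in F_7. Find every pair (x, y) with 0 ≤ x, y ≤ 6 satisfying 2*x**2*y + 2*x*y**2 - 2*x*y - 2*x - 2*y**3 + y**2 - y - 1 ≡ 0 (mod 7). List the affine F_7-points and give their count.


Affine F_7-points: {(0, 3), (0, 5), (3, 0), (3, 3), (3, 4), (4, 1), (4, 6), (6, 5)}; count = 8.

For each of the 49 pairs (x, y) ∈ F_7², evaluate f(x, y) mod 7. Record the zeros.
  x = 0: [0↦6, 1↦4, 2↦6, 3↦0, 4↦2, 5↦0, 6↦3]  zeros at y ∈ {3, 5}
  x = 1: [0↦4, 1↦4, 2↦5, 3↦2, 4↦4, 5↦6, 6↦3]  zeros at y ∈ ∅
  x = 2: [0↦2, 1↦1, 2↦5, 3↦2, 4↦1, 5↦4, 6↦6]  zeros at y ∈ ∅
  x = 3: [0↦0, 1↦2, 2↦6, 3↦0, 4↦0, 5↦1, 6↦5]  zeros at y ∈ {0, 3, 4}
  x = 4: [0↦5, 1↦0, 2↦1, 3↦3, 4↦1, 5↦4, 6↦0]  zeros at y ∈ {1, 6}
  x = 5: [0↦3, 1↦2, 2↦4, 3↦4, 4↦4, 5↦6, 6↦5]  zeros at y ∈ ∅
  x = 6: [0↦1, 1↦1, 2↦1, 3↦3, 4↦2, 5↦0, 6↦6]  zeros at y ∈ {5}
Collecting zeros: affine points = {(0, 3), (0, 5), (3, 0), (3, 3), (3, 4), (4, 1), (4, 6), (6, 5)}.
Total count |C(F_7)_aff| = 8.


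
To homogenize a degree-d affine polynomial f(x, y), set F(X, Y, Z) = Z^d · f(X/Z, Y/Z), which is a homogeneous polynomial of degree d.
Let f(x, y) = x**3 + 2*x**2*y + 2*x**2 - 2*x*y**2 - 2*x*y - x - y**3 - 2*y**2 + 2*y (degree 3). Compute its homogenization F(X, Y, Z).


F(X, Y, Z) = X**3 + 2*X**2*Y + 2*X**2*Z - 2*X*Y**2 - 2*X*Y*Z - X*Z**2 - Y**3 - 2*Y**2*Z + 2*Y*Z**2

deg(f) = 3.
Substitute x = X/Z, y = Y/Z into f, then multiply by Z^3.
  monomial 1·x^3·y^0 ↦ 1·X^3·Y^0·Z^0.
  monomial 2·x^2·y^1 ↦ 2·X^2·Y^1·Z^0.
  monomial 2·x^2·y^0 ↦ 2·X^2·Y^0·Z^1.
  monomial -2·x^1·y^2 ↦ -2·X^1·Y^2·Z^0.
  monomial -2·x^1·y^1 ↦ -2·X^1·Y^1·Z^1.
  monomial -1·x^1·y^0 ↦ -1·X^1·Y^0·Z^2.
  monomial -1·x^0·y^3 ↦ -1·X^0·Y^3·Z^0.
  monomial -2·x^0·y^2 ↦ -2·X^0·Y^2·Z^1.
  monomial 2·x^0·y^1 ↦ 2·X^0·Y^1·Z^2.
Collecting: F(X, Y, Z) = X**3 + 2*X**2*Y + 2*X**2*Z - 2*X*Y**2 - 2*X*Y*Z - X*Z**2 - Y**3 - 2*Y**2*Z + 2*Y*Z**2.


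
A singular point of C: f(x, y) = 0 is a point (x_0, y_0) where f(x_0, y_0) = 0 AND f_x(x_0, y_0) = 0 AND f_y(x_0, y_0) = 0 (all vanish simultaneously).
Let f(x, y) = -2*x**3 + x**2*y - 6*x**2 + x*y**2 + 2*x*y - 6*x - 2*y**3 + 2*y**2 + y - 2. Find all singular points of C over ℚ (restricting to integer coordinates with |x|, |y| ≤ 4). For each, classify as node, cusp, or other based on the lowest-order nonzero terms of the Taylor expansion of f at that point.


Singular points: {(-1, 0)}; classification: cusp.

Compute partial derivatives:
  f_x = -6*x**2 + 2*x*y - 12*x + y**2 + 2*y - 6.
  f_y = x**2 + 2*x*y + 2*x - 6*y**2 + 4*y + 1.
Scan x_0 ∈ {−4, ..., 4}. For each x_0, f_y(x_0, y) is a polynomial in y; find its integer roots y ∈ {−4, ..., 4}, then test f_x and f at those candidates.
  x = -4: f_y(-4, y) = -6*y**2 - 4*y + 9; no integer root y with |y| ≤ 4.
  x = -3: f_y(-3, y) = -6*y**2 - 2*y + 4; vanishes at y ∈ {-1}. (-3, -1): f_x = -19 ≠ 0.
  x = -2: f_y(-2, y) = 1 - 6*y**2; no integer root y with |y| ≤ 4.
  x = -1: f_y(-1, y) = -6*y**2 + 2*y; vanishes at y ∈ {0}. (-1, 0): f_x = 0, f = 0 — SINGULAR.
  x = 0: f_y(0, y) = -6*y**2 + 4*y + 1; no integer root y with |y| ≤ 4.
  x = 1: f_y(1, y) = -6*y**2 + 6*y + 4; no integer root y with |y| ≤ 4.
  x = 2: f_y(2, y) = -6*y**2 + 8*y + 9; no integer root y with |y| ≤ 4.
  x = 3: f_y(3, y) = -6*y**2 + 10*y + 16; vanishes at y ∈ {-1}. (3, -1): f_x = -103 ≠ 0.
  x = 4: f_y(4, y) = -6*y**2 + 12*y + 25; no integer root y with |y| ≤ 4.
Only singular point on the grid: (-1, 0).
Classify: substitute x = -1 + u, y = 0 + v and expand: f = -2*u**3 + u**2*v + u*v**2 - 2*v**3 + v**2.
No constant or linear terms (consistent with a singular point). Quadratic part: v**2. Cubic part: -2*u**3 + u**2*v + u*v**2 - 2*v**3.
The quadratic part v**2 is a perfect square, so there is a single (double) tangent line v = 0, i.e. y = 0. Restricting the cubic part to that line (v = 0) leaves -2*u**3 ≠ 0, so f is not divisible by v and the branch is v² ≈ 2*u**3 to lowest order — this is a cusp.
Classification: cusp.


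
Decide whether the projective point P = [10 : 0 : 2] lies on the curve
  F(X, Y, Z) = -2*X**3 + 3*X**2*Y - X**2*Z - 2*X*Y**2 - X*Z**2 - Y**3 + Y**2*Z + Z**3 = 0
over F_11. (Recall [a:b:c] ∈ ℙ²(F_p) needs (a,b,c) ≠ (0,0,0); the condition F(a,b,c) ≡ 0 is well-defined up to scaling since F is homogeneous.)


F(10,0,2) ≡ 1 (mod 11); P is NOT on the curve.

Evaluate F(10, 0, 2) term-by-term (mod 11).
  -2*X**3 ↦ -2·1000·1·1 = -2000
  3*X**2*Y ↦ 3·100·0·1 = 0
  -X**2*Z ↦ -1·100·1·2 = -200
  -2*X*Y**2 ↦ -2·10·0·1 = 0
  -X*Z**2 ↦ -1·10·1·4 = -40
  -Y**3 ↦ -1·1·0·1 = 0
  Y**2*Z ↦ 1·1·0·2 = 0
  Z**3 ↦ 1·1·1·8 = 8
Sum: F(10, 0, 2) = (-2000) + (0) + (-200) + (0) + (-40) + (0) + (0) + (8) = -2232.
Reducing mod 11: -2232 ≡ 1 (mod 11).
Since F(a, b, c) ≡ 1 ≠ 0 (mod 11), P does NOT lie on the curve.


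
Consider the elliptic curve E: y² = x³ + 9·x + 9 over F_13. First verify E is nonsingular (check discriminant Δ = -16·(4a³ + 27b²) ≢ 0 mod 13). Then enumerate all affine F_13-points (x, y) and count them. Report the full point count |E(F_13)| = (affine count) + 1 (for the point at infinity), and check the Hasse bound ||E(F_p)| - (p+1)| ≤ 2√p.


Affine points = {(0, 3), (0, 10), (2, 3), (2, 10), (5, 6), (5, 7), (7, 5), (7, 8), (9, 0), (11, 3), (11, 10), (12, 5), (12, 8)}; affine count = 13; |E(F_13)| = 14.

Discriminant check: Δ ∝ 4a³ + 27b² = 4·9³ + 27·9² = 4·729 + 27·81 ≡ 7 (mod 13). Nonzero ⇒ E is nonsingular.
For each x ∈ F_13, compute rhs = x³ + 9·x + 9 mod 13, then count y ∈ F_13 with y² ≡ rhs.
  x = 0: rhs = 9, matching y values: 3, 10 (2 points).
  x = 1: rhs = 6, matching y values: none (0 points).
  x = 2: rhs = 9, matching y values: 3, 10 (2 points).
  x = 3: rhs = 11, matching y values: none (0 points).
  x = 4: rhs = 5, matching y values: none (0 points).
  x = 5: rhs = 10, matching y values: 6, 7 (2 points).
  x = 6: rhs = 6, matching y values: none (0 points).
  x = 7: rhs = 12, matching y values: 5, 8 (2 points).
  x = 8: rhs = 8, matching y values: none (0 points).
  x = 9: rhs = 0, matching y values: 0 (1 points).
  x = 10: rhs = 7, matching y values: none (0 points).
  x = 11: rhs = 9, matching y values: 3, 10 (2 points).
  x = 12: rhs = 12, matching y values: 5, 8 (2 points).
Total affine count: 13.
Full point count |E(F_13)| = 13 + 1 = 14.
Hasse bound: |14 − (13+1)| = |0| = 0 ≤ 2√13 ≈ 7.2111 ✓.


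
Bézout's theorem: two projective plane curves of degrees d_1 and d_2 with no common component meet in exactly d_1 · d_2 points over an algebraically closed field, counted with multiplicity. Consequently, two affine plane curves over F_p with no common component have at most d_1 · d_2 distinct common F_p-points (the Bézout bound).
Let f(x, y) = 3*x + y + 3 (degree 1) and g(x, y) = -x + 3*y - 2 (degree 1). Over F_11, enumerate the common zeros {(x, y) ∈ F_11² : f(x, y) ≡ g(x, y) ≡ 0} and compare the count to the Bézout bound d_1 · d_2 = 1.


Common zeros: {(0, 8)}; count = 1; Bézout bound = 1.

deg(f) = 1, deg(g) = 1, so Bézout bound = 1.
Scan x ∈ F_11. For each x, list the y ∈ F_11 with f(x, y) ≡ 0 and those with g(x, y) ≡ 0 (mod 11); the common zeros in that column are the intersection.
  x = 0: f ≡ 0 at y ∈ {8}; g ≡ 0 at y ∈ {8}; common: {8}.
  x = 1: f ≡ 0 at y ∈ {5}; g ≡ 0 at y ∈ {1}; common: ∅.
  x = 2: f ≡ 0 at y ∈ {2}; g ≡ 0 at y ∈ {5}; common: ∅.
  x = 3: f ≡ 0 at y ∈ {10}; g ≡ 0 at y ∈ {9}; common: ∅.
  x = 4: f ≡ 0 at y ∈ {7}; g ≡ 0 at y ∈ {2}; common: ∅.
  x = 5: f ≡ 0 at y ∈ {4}; g ≡ 0 at y ∈ {6}; common: ∅.
  x = 6: f ≡ 0 at y ∈ {1}; g ≡ 0 at y ∈ {10}; common: ∅.
  x = 7: f ≡ 0 at y ∈ {9}; g ≡ 0 at y ∈ {3}; common: ∅.
  x = 8: f ≡ 0 at y ∈ {6}; g ≡ 0 at y ∈ {7}; common: ∅.
  x = 9: f ≡ 0 at y ∈ {3}; g ≡ 0 at y ∈ {0}; common: ∅.
  x = 10: f ≡ 0 at y ∈ {0}; g ≡ 0 at y ∈ {4}; common: ∅.
Collecting: common zeros = {(0, 8)}, so the count is 1.
Comparison with the Bézout bound: 1 ≤ 1 = deg(f)·deg(g), as expected for curves with no common component (the bound is attained).


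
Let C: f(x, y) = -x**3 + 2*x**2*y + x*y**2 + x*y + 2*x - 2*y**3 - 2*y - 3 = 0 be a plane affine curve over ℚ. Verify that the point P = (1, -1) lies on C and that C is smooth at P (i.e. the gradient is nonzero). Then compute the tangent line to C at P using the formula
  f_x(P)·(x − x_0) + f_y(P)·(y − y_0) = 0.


Tangent line at P: -5*x - 7*y - 2 = 0.

Step 1: f(1, -1) = 0, so P lies on C.
Step 2: partial derivatives
  f_x(x, y) = -3*x**2 + 4*x*y + y**2 + y + 2, f_y(x, y) = 2*x**2 + 2*x*y + x - 6*y**2 - 2.
  f_x(P) = -5, f_y(P) = -7 (gradient nonzero, so P is smooth).
Step 3: tangent line at P: -5·(x − 1) + -7·(y − -1) = 0.
Expanding: -5*x - 7*y - 2 = 0.


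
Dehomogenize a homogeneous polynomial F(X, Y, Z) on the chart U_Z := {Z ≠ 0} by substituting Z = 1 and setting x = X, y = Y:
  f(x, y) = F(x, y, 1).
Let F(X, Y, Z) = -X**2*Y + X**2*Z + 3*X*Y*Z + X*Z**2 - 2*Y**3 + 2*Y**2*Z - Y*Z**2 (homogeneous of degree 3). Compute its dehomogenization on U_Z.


f(x, y) = -x**2*y + x**2 + 3*x*y + x - 2*y**3 + 2*y**2 - y

On U_Z we set Z = 1. Each monomial c·X^i·Y^j·Z^k in F becomes c·x^i·y^j·1^k = c·x^i·y^j.
Substituting Z = 1: F(X, Y, 1) = -x**2*y + x**2 + 3*x*y + x - 2*y**3 + 2*y**2 - y.
Note: deg(f) ≤ deg(F) = 3; strict inequality happens when F is divisible by Z (lost terms).


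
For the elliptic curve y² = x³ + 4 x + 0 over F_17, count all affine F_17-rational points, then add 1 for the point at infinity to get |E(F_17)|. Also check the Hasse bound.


Affine points = {(0, 0), (2, 4), (2, 13), (5, 3), (5, 14), (6, 6), (6, 11), (8, 0), (9, 0), (11, 7), (11, 10), (12, 5), (12, 12), (15, 1), (15, 16)}; affine count = 15; |E(F_17)| = 16.

Discriminant check: Δ ∝ 4a³ + 27b² = 4·4³ + 27·0² = 4·64 + 27·0 ≡ 1 (mod 17). Nonzero ⇒ E is nonsingular.
For each x ∈ F_17, compute rhs = x³ + 4·x + 0 mod 17, then count y ∈ F_17 with y² ≡ rhs.
  x = 0: rhs = 0, matching y values: 0 (1 points).
  x = 1: rhs = 5, matching y values: none (0 points).
  x = 2: rhs = 16, matching y values: 4, 13 (2 points).
  x = 3: rhs = 5, matching y values: none (0 points).
  x = 4: rhs = 12, matching y values: none (0 points).
  x = 5: rhs = 9, matching y values: 3, 14 (2 points).
  x = 6: rhs = 2, matching y values: 6, 11 (2 points).
  x = 7: rhs = 14, matching y values: none (0 points).
  x = 8: rhs = 0, matching y values: 0 (1 points).
  x = 9: rhs = 0, matching y values: 0 (1 points).
  x = 10: rhs = 3, matching y values: none (0 points).
  x = 11: rhs = 15, matching y values: 7, 10 (2 points).
  x = 12: rhs = 8, matching y values: 5, 12 (2 points).
  x = 13: rhs = 5, matching y values: none (0 points).
  x = 14: rhs = 12, matching y values: none (0 points).
  x = 15: rhs = 1, matching y values: 1, 16 (2 points).
  x = 16: rhs = 12, matching y values: none (0 points).
Total affine count: 15.
Full point count |E(F_17)| = 15 + 1 = 16.
Hasse bound: |16 − (17+1)| = |-2| = 2 ≤ 2√17 ≈ 8.2462 ✓.


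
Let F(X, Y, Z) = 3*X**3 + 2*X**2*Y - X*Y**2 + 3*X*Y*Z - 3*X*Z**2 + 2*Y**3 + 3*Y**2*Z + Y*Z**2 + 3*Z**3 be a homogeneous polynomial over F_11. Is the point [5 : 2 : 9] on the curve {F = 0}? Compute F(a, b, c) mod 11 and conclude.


F(5,2,9) ≡ 3 (mod 11); P is NOT on the curve.

Evaluate F(5, 2, 9) term-by-term (mod 11).
  3*X**3 ↦ 3·125·1·1 = 375
  2*X**2*Y ↦ 2·25·2·1 = 100
  -X*Y**2 ↦ -1·5·4·1 = -20
  3*X*Y*Z ↦ 3·5·2·9 = 270
  -3*X*Z**2 ↦ -3·5·1·81 = -1215
  2*Y**3 ↦ 2·1·8·1 = 16
  3*Y**2*Z ↦ 3·1·4·9 = 108
  Y*Z**2 ↦ 1·1·2·81 = 162
  3*Z**3 ↦ 3·1·1·729 = 2187
Sum: F(5, 2, 9) = (375) + (100) + (-20) + (270) + (-1215) + (16) + (108) + (162) + (2187) = 1983.
Reducing mod 11: 1983 ≡ 3 (mod 11).
Since F(a, b, c) ≡ 3 ≠ 0 (mod 11), P does NOT lie on the curve.


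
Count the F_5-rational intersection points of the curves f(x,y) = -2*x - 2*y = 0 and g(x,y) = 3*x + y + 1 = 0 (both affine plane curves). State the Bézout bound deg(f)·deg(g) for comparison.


Common zeros: {(2, 3)}; count = 1; Bézout bound = 1.

deg(f) = 1, deg(g) = 1, so Bézout bound = 1.
Scan x ∈ F_5. For each x, list the y ∈ F_5 with f(x, y) ≡ 0 and those with g(x, y) ≡ 0 (mod 5); the common zeros in that column are the intersection.
  x = 0: f ≡ 0 at y ∈ {0}; g ≡ 0 at y ∈ {4}; common: ∅.
  x = 1: f ≡ 0 at y ∈ {4}; g ≡ 0 at y ∈ {1}; common: ∅.
  x = 2: f ≡ 0 at y ∈ {3}; g ≡ 0 at y ∈ {3}; common: {3}.
  x = 3: f ≡ 0 at y ∈ {2}; g ≡ 0 at y ∈ {0}; common: ∅.
  x = 4: f ≡ 0 at y ∈ {1}; g ≡ 0 at y ∈ {2}; common: ∅.
Collecting: common zeros = {(2, 3)}, so the count is 1.
Comparison with the Bézout bound: 1 ≤ 1 = deg(f)·deg(g), as expected for curves with no common component (the bound is attained).


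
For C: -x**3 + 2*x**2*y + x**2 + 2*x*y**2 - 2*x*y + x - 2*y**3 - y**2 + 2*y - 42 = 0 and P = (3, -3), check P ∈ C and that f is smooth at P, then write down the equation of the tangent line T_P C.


Tangent line at P: -32*x - 70*y - 114 = 0.

Step 1: f(3, -3) = 0, so P lies on C.
Step 2: partial derivatives
  f_x(x, y) = -3*x**2 + 4*x*y + 2*x + 2*y**2 - 2*y + 1, f_y(x, y) = 2*x**2 + 4*x*y - 2*x - 6*y**2 - 2*y + 2.
  f_x(P) = -32, f_y(P) = -70 (gradient nonzero, so P is smooth).
Step 3: tangent line at P: -32·(x − 3) + -70·(y − -3) = 0.
Expanding: -32*x - 70*y - 114 = 0.


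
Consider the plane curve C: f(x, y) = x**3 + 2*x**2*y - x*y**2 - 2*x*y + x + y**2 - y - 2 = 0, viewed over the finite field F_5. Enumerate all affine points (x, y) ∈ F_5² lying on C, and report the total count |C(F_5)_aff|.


Affine F_5-points: {(0, 2), (0, 4), (1, 0), (2, 1), (2, 2), (3, 4), (4, 2), (4, 4)}; count = 8.

For each of the 25 pairs (x, y) ∈ F_5², evaluate f(x, y) mod 5. Record the zeros.
  x = 0: [0↦3, 1↦3, 2↦0, 3↦4, 4↦0]  zeros at y ∈ {2, 4}
  x = 1: [0↦0, 1↦4, 2↦3, 3↦2, 4↦1]  zeros at y ∈ {0}
  x = 2: [0↦3, 1↦0, 2↦0, 3↦3, 4↦4]  zeros at y ∈ {1, 2}
  x = 3: [0↦3, 1↦2, 2↦2, 3↦3, 4↦0]  zeros at y ∈ {4}
  x = 4: [0↦1, 1↦1, 2↦0, 3↦3, 4↦0]  zeros at y ∈ {2, 4}
Collecting zeros: affine points = {(0, 2), (0, 4), (1, 0), (2, 1), (2, 2), (3, 4), (4, 2), (4, 4)}.
Total count |C(F_5)_aff| = 8.


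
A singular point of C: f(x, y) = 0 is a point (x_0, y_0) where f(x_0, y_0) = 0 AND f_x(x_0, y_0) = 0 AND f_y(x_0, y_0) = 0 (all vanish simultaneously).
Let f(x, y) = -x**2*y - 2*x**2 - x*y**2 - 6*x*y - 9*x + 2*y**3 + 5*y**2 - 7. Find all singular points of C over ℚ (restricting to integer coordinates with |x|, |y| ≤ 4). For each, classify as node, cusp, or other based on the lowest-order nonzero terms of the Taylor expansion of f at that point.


Singular points: {(-2, -1)}; classification: node.

Compute partial derivatives:
  f_x = -2*x*y - 4*x - y**2 - 6*y - 9.
  f_y = -x**2 - 2*x*y - 6*x + 6*y**2 + 10*y.
Scan x_0 ∈ {−4, ..., 4}. For each x_0, f_y(x_0, y) is a polynomial in y; find its integer roots y ∈ {−4, ..., 4}, then test f_x and f at those candidates.
  x = -4: f_y(-4, y) = 6*y**2 + 18*y + 8; no integer root y with |y| ≤ 4.
  x = -3: f_y(-3, y) = 6*y**2 + 16*y + 9; no integer root y with |y| ≤ 4.
  x = -2: f_y(-2, y) = 6*y**2 + 14*y + 8; vanishes at y ∈ {-1}. (-2, -1): f_x = 0, f = 0 — SINGULAR.
  x = -1: f_y(-1, y) = 6*y**2 + 12*y + 5; no integer root y with |y| ≤ 4.
  x = 0: f_y(0, y) = 6*y**2 + 10*y; vanishes at y ∈ {0}. (0, 0): f_x = -9 ≠ 0.
  x = 1: f_y(1, y) = 6*y**2 + 8*y - 7; no integer root y with |y| ≤ 4.
  x = 2: f_y(2, y) = 6*y**2 + 6*y - 16; no integer root y with |y| ≤ 4.
  x = 3: f_y(3, y) = 6*y**2 + 4*y - 27; no integer root y with |y| ≤ 4.
  x = 4: f_y(4, y) = 6*y**2 + 2*y - 40; no integer root y with |y| ≤ 4.
Only singular point on the grid: (-2, -1).
Classify: substitute x = -2 + u, y = -1 + v and expand: f = -u**2*v - u**2 - u*v**2 + 2*v**3 + v**2.
No constant or linear terms (consistent with a singular point). Quadratic part: -u**2 + v**2. Cubic part: -u**2*v - u*v**2 + 2*v**3.
The quadratic part v**2 - u**2 = (v − u)(v + u) splits into two distinct linear factors, so there are two distinct tangent lines y − -1 = ±(x − -2) — this is a node (ordinary double point).
Classification: node.


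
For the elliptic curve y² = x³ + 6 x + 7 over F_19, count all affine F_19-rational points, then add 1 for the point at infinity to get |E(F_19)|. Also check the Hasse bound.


Affine points = {(0, 8), (0, 11), (4, 0), (8, 4), (8, 15), (9, 7), (9, 12), (11, 6), (11, 13), (14, 2), (14, 17), (16, 0), (17, 5), (17, 14), (18, 0)}; affine count = 15; |E(F_19)| = 16.

Discriminant check: Δ ∝ 4a³ + 27b² = 4·6³ + 27·7² = 4·216 + 27·49 ≡ 2 (mod 19). Nonzero ⇒ E is nonsingular.
For each x ∈ F_19, compute rhs = x³ + 6·x + 7 mod 19, then count y ∈ F_19 with y² ≡ rhs.
  x = 0: rhs = 7, matching y values: 8, 11 (2 points).
  x = 1: rhs = 14, matching y values: none (0 points).
  x = 2: rhs = 8, matching y values: none (0 points).
  x = 3: rhs = 14, matching y values: none (0 points).
  x = 4: rhs = 0, matching y values: 0 (1 points).
  x = 5: rhs = 10, matching y values: none (0 points).
  x = 6: rhs = 12, matching y values: none (0 points).
  x = 7: rhs = 12, matching y values: none (0 points).
  x = 8: rhs = 16, matching y values: 4, 15 (2 points).
  x = 9: rhs = 11, matching y values: 7, 12 (2 points).
  x = 10: rhs = 3, matching y values: none (0 points).
  x = 11: rhs = 17, matching y values: 6, 13 (2 points).
  x = 12: rhs = 2, matching y values: none (0 points).
  x = 13: rhs = 2, matching y values: none (0 points).
  x = 14: rhs = 4, matching y values: 2, 17 (2 points).
  x = 15: rhs = 14, matching y values: none (0 points).
  x = 16: rhs = 0, matching y values: 0 (1 points).
  x = 17: rhs = 6, matching y values: 5, 14 (2 points).
  x = 18: rhs = 0, matching y values: 0 (1 points).
Total affine count: 15.
Full point count |E(F_19)| = 15 + 1 = 16.
Hasse bound: |16 − (19+1)| = |-4| = 4 ≤ 2√19 ≈ 8.7178 ✓.


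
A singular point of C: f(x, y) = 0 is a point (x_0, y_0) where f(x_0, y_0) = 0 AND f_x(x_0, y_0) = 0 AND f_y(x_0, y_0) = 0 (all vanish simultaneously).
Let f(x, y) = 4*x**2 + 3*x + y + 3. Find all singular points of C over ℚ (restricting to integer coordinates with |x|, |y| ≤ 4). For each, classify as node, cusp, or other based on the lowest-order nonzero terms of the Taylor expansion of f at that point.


No singular points in the scanned grid; C is smooth there.

Compute partial derivatives:
  f_x = 8*x + 3.
  f_y = 1.
f_y = 1 is a nonzero constant, so f_y never vanishes: no point (x, y) can satisfy f = f_x = f_y = 0. In particular no (x, y) ∈ {−4, ..., 4}² is singular; the curve is smooth.


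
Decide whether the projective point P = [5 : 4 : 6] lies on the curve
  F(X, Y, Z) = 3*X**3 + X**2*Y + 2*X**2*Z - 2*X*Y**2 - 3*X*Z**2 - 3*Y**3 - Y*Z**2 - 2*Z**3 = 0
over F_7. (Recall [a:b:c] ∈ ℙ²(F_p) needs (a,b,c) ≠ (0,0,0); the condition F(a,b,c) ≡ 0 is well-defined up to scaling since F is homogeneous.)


F(5,4,6) ≡ 0 (mod 7); P is on the curve.

Evaluate F(5, 4, 6) term-by-term (mod 7).
  3*X**3 ↦ 3·125·1·1 = 375
  X**2*Y ↦ 1·25·4·1 = 100
  2*X**2*Z ↦ 2·25·1·6 = 300
  -2*X*Y**2 ↦ -2·5·16·1 = -160
  -3*X*Z**2 ↦ -3·5·1·36 = -540
  -3*Y**3 ↦ -3·1·64·1 = -192
  -Y*Z**2 ↦ -1·1·4·36 = -144
  -2*Z**3 ↦ -2·1·1·216 = -432
Sum: F(5, 4, 6) = (375) + (100) + (300) + (-160) + (-540) + (-192) + (-144) + (-432) = -693.
Reducing mod 7: -693 ≡ 0 (mod 7).
Since F(a, b, c) ≡ 0 (mod 7), P lies on the curve.


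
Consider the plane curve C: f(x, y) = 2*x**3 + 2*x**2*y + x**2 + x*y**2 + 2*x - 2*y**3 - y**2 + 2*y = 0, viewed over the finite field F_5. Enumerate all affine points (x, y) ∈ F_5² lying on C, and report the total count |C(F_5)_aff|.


Affine F_5-points: {(0, 0), (1, 0)}; count = 2.

For each of the 25 pairs (x, y) ∈ F_5², evaluate f(x, y) mod 5. Record the zeros.
  x = 0: [0↦0, 1↦4, 2↦4, 3↦3, 4↦4]  zeros at y ∈ {0}
  x = 1: [0↦0, 1↦2, 2↦2, 3↦3, 4↦3]  zeros at y ∈ {0}
  x = 2: [0↦4, 1↦3, 2↦2, 3↦4, 4↦2]  zeros at y ∈ ∅
  x = 3: [0↦4, 1↦4, 2↦1, 3↦3, 4↦3]  zeros at y ∈ ∅
  x = 4: [0↦2, 1↦2, 2↦1, 3↦2, 4↦3]  zeros at y ∈ ∅
Collecting zeros: affine points = {(0, 0), (1, 0)}.
Total count |C(F_5)_aff| = 2.


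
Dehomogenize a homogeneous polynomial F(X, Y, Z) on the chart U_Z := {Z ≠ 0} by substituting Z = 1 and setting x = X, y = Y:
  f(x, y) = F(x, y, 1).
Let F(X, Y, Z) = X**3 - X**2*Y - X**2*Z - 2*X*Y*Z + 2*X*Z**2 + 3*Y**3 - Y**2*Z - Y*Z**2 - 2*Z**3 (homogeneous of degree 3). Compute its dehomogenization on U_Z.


f(x, y) = x**3 - x**2*y - x**2 - 2*x*y + 2*x + 3*y**3 - y**2 - y - 2

On U_Z we set Z = 1. Each monomial c·X^i·Y^j·Z^k in F becomes c·x^i·y^j·1^k = c·x^i·y^j.
Substituting Z = 1: F(X, Y, 1) = x**3 - x**2*y - x**2 - 2*x*y + 2*x + 3*y**3 - y**2 - y - 2.
Note: deg(f) ≤ deg(F) = 3; strict inequality happens when F is divisible by Z (lost terms).


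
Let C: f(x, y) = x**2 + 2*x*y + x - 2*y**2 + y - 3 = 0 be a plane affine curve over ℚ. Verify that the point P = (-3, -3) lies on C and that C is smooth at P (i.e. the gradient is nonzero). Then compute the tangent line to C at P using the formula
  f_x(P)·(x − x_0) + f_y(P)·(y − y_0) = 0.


Tangent line at P: -11*x + 7*y - 12 = 0.

Step 1: f(-3, -3) = 0, so P lies on C.
Step 2: partial derivatives
  f_x(x, y) = 2*x + 2*y + 1, f_y(x, y) = 2*x - 4*y + 1.
  f_x(P) = -11, f_y(P) = 7 (gradient nonzero, so P is smooth).
Step 3: tangent line at P: -11·(x − -3) + 7·(y − -3) = 0.
Expanding: -11*x + 7*y - 12 = 0.


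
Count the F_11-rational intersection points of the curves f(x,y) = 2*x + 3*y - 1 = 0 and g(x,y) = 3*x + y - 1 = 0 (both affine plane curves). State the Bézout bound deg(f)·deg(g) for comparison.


Common zeros: {(5, 8)}; count = 1; Bézout bound = 1.

deg(f) = 1, deg(g) = 1, so Bézout bound = 1.
Scan x ∈ F_11. For each x, list the y ∈ F_11 with f(x, y) ≡ 0 and those with g(x, y) ≡ 0 (mod 11); the common zeros in that column are the intersection.
  x = 0: f ≡ 0 at y ∈ {4}; g ≡ 0 at y ∈ {1}; common: ∅.
  x = 1: f ≡ 0 at y ∈ {7}; g ≡ 0 at y ∈ {9}; common: ∅.
  x = 2: f ≡ 0 at y ∈ {10}; g ≡ 0 at y ∈ {6}; common: ∅.
  x = 3: f ≡ 0 at y ∈ {2}; g ≡ 0 at y ∈ {3}; common: ∅.
  x = 4: f ≡ 0 at y ∈ {5}; g ≡ 0 at y ∈ {0}; common: ∅.
  x = 5: f ≡ 0 at y ∈ {8}; g ≡ 0 at y ∈ {8}; common: {8}.
  x = 6: f ≡ 0 at y ∈ {0}; g ≡ 0 at y ∈ {5}; common: ∅.
  x = 7: f ≡ 0 at y ∈ {3}; g ≡ 0 at y ∈ {2}; common: ∅.
  x = 8: f ≡ 0 at y ∈ {6}; g ≡ 0 at y ∈ {10}; common: ∅.
  x = 9: f ≡ 0 at y ∈ {9}; g ≡ 0 at y ∈ {7}; common: ∅.
  x = 10: f ≡ 0 at y ∈ {1}; g ≡ 0 at y ∈ {4}; common: ∅.
Collecting: common zeros = {(5, 8)}, so the count is 1.
Comparison with the Bézout bound: 1 ≤ 1 = deg(f)·deg(g), as expected for curves with no common component (the bound is attained).


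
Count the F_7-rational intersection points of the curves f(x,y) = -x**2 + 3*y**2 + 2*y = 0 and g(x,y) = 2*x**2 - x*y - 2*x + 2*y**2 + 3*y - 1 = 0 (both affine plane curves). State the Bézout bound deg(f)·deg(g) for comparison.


Common zeros: ∅; count = 0; Bézout bound = 4.

deg(f) = 2, deg(g) = 2, so Bézout bound = 4.
Scan x ∈ F_7. For each x, list the y ∈ F_7 with f(x, y) ≡ 0 and those with g(x, y) ≡ 0 (mod 7); the common zeros in that column are the intersection.
  x = 0: f ≡ 0 at y ∈ {0, 4}; g ≡ 0 at y ∈ ∅; common: ∅.
  x = 1: f ≡ 0 at y ∈ {5, 6}; g ≡ 0 at y ∈ ∅; common: ∅.
  x = 2: f ≡ 0 at y ∈ ∅; g ≡ 0 at y ∈ ∅; common: ∅.
  x = 3: f ≡ 0 at y ∈ {2}; g ≡ 0 at y ∈ ∅; common: ∅.
  x = 4: f ≡ 0 at y ∈ {2}; g ≡ 0 at y ∈ ∅; common: ∅.
  x = 5: f ≡ 0 at y ∈ ∅; g ≡ 0 at y ∈ {4}; common: ∅.
  x = 6: f ≡ 0 at y ∈ {5, 6}; g ≡ 0 at y ∈ ∅; common: ∅.
Collecting: common zeros = ∅, so the count is 0.
Comparison with the Bézout bound: 0 ≤ 4 = deg(f)·deg(g), as expected for curves with no common component (the affine F_7-count falls short of the bound because intersections may lie at infinity, over extension fields, or carry multiplicity).


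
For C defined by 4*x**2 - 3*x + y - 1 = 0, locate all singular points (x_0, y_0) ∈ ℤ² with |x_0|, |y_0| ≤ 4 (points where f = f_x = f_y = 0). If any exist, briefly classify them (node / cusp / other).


No singular points in the scanned grid; C is smooth there.

Compute partial derivatives:
  f_x = 8*x - 3.
  f_y = 1.
f_y = 1 is a nonzero constant, so f_y never vanishes: no point (x, y) can satisfy f = f_x = f_y = 0. In particular no (x, y) ∈ {−4, ..., 4}² is singular; the curve is smooth.


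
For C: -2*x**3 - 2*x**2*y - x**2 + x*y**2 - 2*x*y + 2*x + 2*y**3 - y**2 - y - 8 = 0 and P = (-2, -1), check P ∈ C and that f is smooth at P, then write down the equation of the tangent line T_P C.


Tangent line at P: -23*x + 7*y - 39 = 0.

Step 1: f(-2, -1) = 0, so P lies on C.
Step 2: partial derivatives
  f_x(x, y) = -6*x**2 - 4*x*y - 2*x + y**2 - 2*y + 2, f_y(x, y) = -2*x**2 + 2*x*y - 2*x + 6*y**2 - 2*y - 1.
  f_x(P) = -23, f_y(P) = 7 (gradient nonzero, so P is smooth).
Step 3: tangent line at P: -23·(x − -2) + 7·(y − -1) = 0.
Expanding: -23*x + 7*y - 39 = 0.


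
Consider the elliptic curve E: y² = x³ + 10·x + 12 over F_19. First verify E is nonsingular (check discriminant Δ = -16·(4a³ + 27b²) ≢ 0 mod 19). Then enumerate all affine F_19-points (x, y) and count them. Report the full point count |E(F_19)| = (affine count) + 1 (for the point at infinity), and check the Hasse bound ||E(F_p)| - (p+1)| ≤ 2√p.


Affine points = {(1, 2), (1, 17), (5, 4), (5, 15), (7, 8), (7, 11), (11, 3), (11, 16), (12, 6), (12, 13), (18, 1), (18, 18)}; affine count = 12; |E(F_19)| = 13.

Discriminant check: Δ ∝ 4a³ + 27b² = 4·10³ + 27·12² = 4·1000 + 27·144 ≡ 3 (mod 19). Nonzero ⇒ E is nonsingular.
For each x ∈ F_19, compute rhs = x³ + 10·x + 12 mod 19, then count y ∈ F_19 with y² ≡ rhs.
  x = 0: rhs = 12, matching y values: none (0 points).
  x = 1: rhs = 4, matching y values: 2, 17 (2 points).
  x = 2: rhs = 2, matching y values: none (0 points).
  x = 3: rhs = 12, matching y values: none (0 points).
  x = 4: rhs = 2, matching y values: none (0 points).
  x = 5: rhs = 16, matching y values: 4, 15 (2 points).
  x = 6: rhs = 3, matching y values: none (0 points).
  x = 7: rhs = 7, matching y values: 8, 11 (2 points).
  x = 8: rhs = 15, matching y values: none (0 points).
  x = 9: rhs = 14, matching y values: none (0 points).
  x = 10: rhs = 10, matching y values: none (0 points).
  x = 11: rhs = 9, matching y values: 3, 16 (2 points).
  x = 12: rhs = 17, matching y values: 6, 13 (2 points).
  x = 13: rhs = 2, matching y values: none (0 points).
  x = 14: rhs = 8, matching y values: none (0 points).
  x = 15: rhs = 3, matching y values: none (0 points).
  x = 16: rhs = 12, matching y values: none (0 points).
  x = 17: rhs = 3, matching y values: none (0 points).
  x = 18: rhs = 1, matching y values: 1, 18 (2 points).
Total affine count: 12.
Full point count |E(F_19)| = 12 + 1 = 13.
Hasse bound: |13 − (19+1)| = |-7| = 7 ≤ 2√19 ≈ 8.7178 ✓.


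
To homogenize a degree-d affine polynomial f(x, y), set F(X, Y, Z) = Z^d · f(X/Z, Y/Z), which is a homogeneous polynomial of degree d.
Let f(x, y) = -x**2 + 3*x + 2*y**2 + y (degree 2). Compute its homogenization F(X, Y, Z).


F(X, Y, Z) = -X**2 + 3*X*Z + 2*Y**2 + Y*Z

deg(f) = 2.
Substitute x = X/Z, y = Y/Z into f, then multiply by Z^2.
  monomial -1·x^2·y^0 ↦ -1·X^2·Y^0·Z^0.
  monomial 3·x^1·y^0 ↦ 3·X^1·Y^0·Z^1.
  monomial 2·x^0·y^2 ↦ 2·X^0·Y^2·Z^0.
  monomial 1·x^0·y^1 ↦ 1·X^0·Y^1·Z^1.
Collecting: F(X, Y, Z) = -X**2 + 3*X*Z + 2*Y**2 + Y*Z.


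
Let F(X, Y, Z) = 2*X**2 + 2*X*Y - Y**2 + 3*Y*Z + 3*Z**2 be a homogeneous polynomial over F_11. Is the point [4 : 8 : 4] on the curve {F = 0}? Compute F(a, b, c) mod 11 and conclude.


F(4,8,4) ≡ 0 (mod 11); P is on the curve.

Evaluate F(4, 8, 4) term-by-term (mod 11).
  2*X**2 ↦ 2·16·1·1 = 32
  2*X*Y ↦ 2·4·8·1 = 64
  -Y**2 ↦ -1·1·64·1 = -64
  3*Y*Z ↦ 3·1·8·4 = 96
  3*Z**2 ↦ 3·1·1·16 = 48
Sum: F(4, 8, 4) = (32) + (64) + (-64) + (96) + (48) = 176.
Reducing mod 11: 176 ≡ 0 (mod 11).
Since F(a, b, c) ≡ 0 (mod 11), P lies on the curve.


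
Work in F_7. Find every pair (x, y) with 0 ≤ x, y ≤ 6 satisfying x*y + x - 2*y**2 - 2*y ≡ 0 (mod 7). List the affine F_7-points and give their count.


Affine F_7-points: {(0, 0), (0, 6), (1, 4), (1, 6), (2, 1), (2, 6), (3, 5), (3, 6), (4, 2), (4, 6), (5, 6), (6, 3), (6, 6)}; count = 13.

For each of the 49 pairs (x, y) ∈ F_7², evaluate f(x, y) mod 7. Record the zeros.
  x = 0: [0↦0, 1↦3, 2↦2, 3↦4, 4↦2, 5↦3, 6↦0]  zeros at y ∈ {0, 6}
  x = 1: [0↦1, 1↦5, 2↦5, 3↦1, 4↦0, 5↦2, 6↦0]  zeros at y ∈ {4, 6}
  x = 2: [0↦2, 1↦0, 2↦1, 3↦5, 4↦5, 5↦1, 6↦0]  zeros at y ∈ {1, 6}
  x = 3: [0↦3, 1↦2, 2↦4, 3↦2, 4↦3, 5↦0, 6↦0]  zeros at y ∈ {5, 6}
  x = 4: [0↦4, 1↦4, 2↦0, 3↦6, 4↦1, 5↦6, 6↦0]  zeros at y ∈ {2, 6}
  x = 5: [0↦5, 1↦6, 2↦3, 3↦3, 4↦6, 5↦5, 6↦0]  zeros at y ∈ {6}
  x = 6: [0↦6, 1↦1, 2↦6, 3↦0, 4↦4, 5↦4, 6↦0]  zeros at y ∈ {3, 6}
Collecting zeros: affine points = {(0, 0), (0, 6), (1, 4), (1, 6), (2, 1), (2, 6), (3, 5), (3, 6), (4, 2), (4, 6), (5, 6), (6, 3), (6, 6)}.
Total count |C(F_7)_aff| = 13.


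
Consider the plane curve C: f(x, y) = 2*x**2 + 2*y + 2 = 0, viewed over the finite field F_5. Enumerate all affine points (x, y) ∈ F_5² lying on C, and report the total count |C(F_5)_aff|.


Affine F_5-points: {(0, 4), (1, 3), (2, 0), (3, 0), (4, 3)}; count = 5.

For each of the 25 pairs (x, y) ∈ F_5², evaluate f(x, y) mod 5. Record the zeros.
  x = 0: [0↦2, 1↦4, 2↦1, 3↦3, 4↦0]  zeros at y ∈ {4}
  x = 1: [0↦4, 1↦1, 2↦3, 3↦0, 4↦2]  zeros at y ∈ {3}
  x = 2: [0↦0, 1↦2, 2↦4, 3↦1, 4↦3]  zeros at y ∈ {0}
  x = 3: [0↦0, 1↦2, 2↦4, 3↦1, 4↦3]  zeros at y ∈ {0}
  x = 4: [0↦4, 1↦1, 2↦3, 3↦0, 4↦2]  zeros at y ∈ {3}
Collecting zeros: affine points = {(0, 4), (1, 3), (2, 0), (3, 0), (4, 3)}.
Total count |C(F_5)_aff| = 5.


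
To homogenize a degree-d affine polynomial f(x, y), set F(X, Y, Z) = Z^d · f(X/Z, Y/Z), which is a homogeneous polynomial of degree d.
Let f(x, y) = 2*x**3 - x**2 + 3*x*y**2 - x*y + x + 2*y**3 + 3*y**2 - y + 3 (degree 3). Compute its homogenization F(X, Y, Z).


F(X, Y, Z) = 2*X**3 - X**2*Z + 3*X*Y**2 - X*Y*Z + X*Z**2 + 2*Y**3 + 3*Y**2*Z - Y*Z**2 + 3*Z**3

deg(f) = 3.
Substitute x = X/Z, y = Y/Z into f, then multiply by Z^3.
  monomial 2·x^3·y^0 ↦ 2·X^3·Y^0·Z^0.
  monomial -1·x^2·y^0 ↦ -1·X^2·Y^0·Z^1.
  monomial 3·x^1·y^2 ↦ 3·X^1·Y^2·Z^0.
  monomial -1·x^1·y^1 ↦ -1·X^1·Y^1·Z^1.
  monomial 1·x^1·y^0 ↦ 1·X^1·Y^0·Z^2.
  monomial 2·x^0·y^3 ↦ 2·X^0·Y^3·Z^0.
  monomial 3·x^0·y^2 ↦ 3·X^0·Y^2·Z^1.
  monomial -1·x^0·y^1 ↦ -1·X^0·Y^1·Z^2.
  monomial 3·x^0·y^0 ↦ 3·X^0·Y^0·Z^3.
Collecting: F(X, Y, Z) = 2*X**3 - X**2*Z + 3*X*Y**2 - X*Y*Z + X*Z**2 + 2*Y**3 + 3*Y**2*Z - Y*Z**2 + 3*Z**3.


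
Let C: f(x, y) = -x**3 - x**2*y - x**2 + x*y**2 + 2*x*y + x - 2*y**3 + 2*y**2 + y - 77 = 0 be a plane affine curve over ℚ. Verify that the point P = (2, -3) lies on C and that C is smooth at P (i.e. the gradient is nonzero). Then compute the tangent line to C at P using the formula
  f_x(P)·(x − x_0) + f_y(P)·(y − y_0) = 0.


Tangent line at P: -77*y - 231 = 0.

Step 1: f(2, -3) = 0, so P lies on C.
Step 2: partial derivatives
  f_x(x, y) = -3*x**2 - 2*x*y - 2*x + y**2 + 2*y + 1, f_y(x, y) = -x**2 + 2*x*y + 2*x - 6*y**2 + 4*y + 1.
  f_x(P) = 0, f_y(P) = -77 (gradient nonzero, so P is smooth).
Step 3: tangent line at P: 0·(x − 2) + -77·(y − -3) = 0.
Expanding: -77*y - 231 = 0.


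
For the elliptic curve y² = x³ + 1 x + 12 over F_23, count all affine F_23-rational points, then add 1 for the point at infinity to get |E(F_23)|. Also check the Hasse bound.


Affine points = {(0, 9), (0, 14), (5, 2), (5, 21), (6, 2), (6, 21), (8, 7), (8, 16), (12, 2), (12, 21), (19, 6), (19, 17), (21, 5), (21, 18)}; affine count = 14; |E(F_23)| = 15.

Discriminant check: Δ ∝ 4a³ + 27b² = 4·1³ + 27·12² = 4·1 + 27·144 ≡ 5 (mod 23). Nonzero ⇒ E is nonsingular.
For each x ∈ F_23, compute rhs = x³ + 1·x + 12 mod 23, then count y ∈ F_23 with y² ≡ rhs.
  x = 0: rhs = 12, matching y values: 9, 14 (2 points).
  x = 1: rhs = 14, matching y values: none (0 points).
  x = 2: rhs = 22, matching y values: none (0 points).
  x = 3: rhs = 19, matching y values: none (0 points).
  x = 4: rhs = 11, matching y values: none (0 points).
  x = 5: rhs = 4, matching y values: 2, 21 (2 points).
  x = 6: rhs = 4, matching y values: 2, 21 (2 points).
  x = 7: rhs = 17, matching y values: none (0 points).
  x = 8: rhs = 3, matching y values: 7, 16 (2 points).
  x = 9: rhs = 14, matching y values: none (0 points).
  x = 10: rhs = 10, matching y values: none (0 points).
  x = 11: rhs = 20, matching y values: none (0 points).
  x = 12: rhs = 4, matching y values: 2, 21 (2 points).
  x = 13: rhs = 14, matching y values: none (0 points).
  x = 14: rhs = 10, matching y values: none (0 points).
  x = 15: rhs = 21, matching y values: none (0 points).
  x = 16: rhs = 7, matching y values: none (0 points).
  x = 17: rhs = 20, matching y values: none (0 points).
  x = 18: rhs = 20, matching y values: none (0 points).
  x = 19: rhs = 13, matching y values: 6, 17 (2 points).
  x = 20: rhs = 5, matching y values: none (0 points).
  x = 21: rhs = 2, matching y values: 5, 18 (2 points).
  x = 22: rhs = 10, matching y values: none (0 points).
Total affine count: 14.
Full point count |E(F_23)| = 14 + 1 = 15.
Hasse bound: |15 − (23+1)| = |-9| = 9 ≤ 2√23 ≈ 9.5917 ✓.


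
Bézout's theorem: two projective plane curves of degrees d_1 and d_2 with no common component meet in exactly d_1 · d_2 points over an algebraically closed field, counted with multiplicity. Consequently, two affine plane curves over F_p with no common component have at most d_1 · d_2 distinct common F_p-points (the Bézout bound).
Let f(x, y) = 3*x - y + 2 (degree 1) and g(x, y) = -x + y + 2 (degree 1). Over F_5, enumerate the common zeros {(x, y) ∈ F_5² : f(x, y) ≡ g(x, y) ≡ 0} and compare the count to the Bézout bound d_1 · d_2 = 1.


Common zeros: {(3, 1)}; count = 1; Bézout bound = 1.

deg(f) = 1, deg(g) = 1, so Bézout bound = 1.
Scan x ∈ F_5. For each x, list the y ∈ F_5 with f(x, y) ≡ 0 and those with g(x, y) ≡ 0 (mod 5); the common zeros in that column are the intersection.
  x = 0: f ≡ 0 at y ∈ {2}; g ≡ 0 at y ∈ {3}; common: ∅.
  x = 1: f ≡ 0 at y ∈ {0}; g ≡ 0 at y ∈ {4}; common: ∅.
  x = 2: f ≡ 0 at y ∈ {3}; g ≡ 0 at y ∈ {0}; common: ∅.
  x = 3: f ≡ 0 at y ∈ {1}; g ≡ 0 at y ∈ {1}; common: {1}.
  x = 4: f ≡ 0 at y ∈ {4}; g ≡ 0 at y ∈ {2}; common: ∅.
Collecting: common zeros = {(3, 1)}, so the count is 1.
Comparison with the Bézout bound: 1 ≤ 1 = deg(f)·deg(g), as expected for curves with no common component (the bound is attained).


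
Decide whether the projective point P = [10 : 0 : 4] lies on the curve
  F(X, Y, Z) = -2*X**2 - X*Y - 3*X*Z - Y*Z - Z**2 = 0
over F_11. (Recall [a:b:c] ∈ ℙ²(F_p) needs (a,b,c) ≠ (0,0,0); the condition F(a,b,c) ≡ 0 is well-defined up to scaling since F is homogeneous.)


F(10,0,4) ≡ 5 (mod 11); P is NOT on the curve.

Evaluate F(10, 0, 4) term-by-term (mod 11).
  -2*X**2 ↦ -2·100·1·1 = -200
  -X*Y ↦ -1·10·0·1 = 0
  -3*X*Z ↦ -3·10·1·4 = -120
  -Y*Z ↦ -1·1·0·4 = 0
  -Z**2 ↦ -1·1·1·16 = -16
Sum: F(10, 0, 4) = (-200) + (0) + (-120) + (0) + (-16) = -336.
Reducing mod 11: -336 ≡ 5 (mod 11).
Since F(a, b, c) ≡ 5 ≠ 0 (mod 11), P does NOT lie on the curve.


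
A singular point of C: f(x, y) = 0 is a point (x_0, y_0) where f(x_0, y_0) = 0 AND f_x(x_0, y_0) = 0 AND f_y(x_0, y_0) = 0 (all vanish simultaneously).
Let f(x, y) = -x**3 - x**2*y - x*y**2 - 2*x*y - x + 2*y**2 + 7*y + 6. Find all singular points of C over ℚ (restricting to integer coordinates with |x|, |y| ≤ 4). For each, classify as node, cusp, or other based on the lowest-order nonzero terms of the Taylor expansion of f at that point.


Singular points: {(1, -2)}; classification: node.

Compute partial derivatives:
  f_x = -3*x**2 - 2*x*y - y**2 - 2*y - 1.
  f_y = -x**2 - 2*x*y - 2*x + 4*y + 7.
Scan x_0 ∈ {−4, ..., 4}. For each x_0, f_y(x_0, y) is a polynomial in y; find its integer roots y ∈ {−4, ..., 4}, then test f_x and f at those candidates.
  x = -4: f_y(-4, y) = 12*y - 1; no integer root y with |y| ≤ 4.
  x = -3: f_y(-3, y) = 10*y + 4; no integer root y with |y| ≤ 4.
  x = -2: f_y(-2, y) = 8*y + 7; no integer root y with |y| ≤ 4.
  x = -1: f_y(-1, y) = 6*y + 8; no integer root y with |y| ≤ 4.
  x = 0: f_y(0, y) = 4*y + 7; no integer root y with |y| ≤ 4.
  x = 1: f_y(1, y) = 2*y + 4; vanishes at y ∈ {-2}. (1, -2): f_x = 0, f = 0 — SINGULAR.
  x = 2: f_y(2, y) = -1; no integer root y with |y| ≤ 4.
  x = 3: f_y(3, y) = -2*y - 8; vanishes at y ∈ {-4}. (3, -4): f_x = -12 ≠ 0.
  x = 4: f_y(4, y) = -4*y - 17; no integer root y with |y| ≤ 4.
Only singular point on the grid: (1, -2).
Classify: substitute x = 1 + u, y = -2 + v and expand: f = -u**3 - u**2*v - u**2 - u*v**2 + v**2.
No constant or linear terms (consistent with a singular point). Quadratic part: -u**2 + v**2. Cubic part: -u**3 - u**2*v - u*v**2.
The quadratic part v**2 - u**2 = (v − u)(v + u) splits into two distinct linear factors, so there are two distinct tangent lines y − -2 = ±(x − 1) — this is a node (ordinary double point).
Classification: node.


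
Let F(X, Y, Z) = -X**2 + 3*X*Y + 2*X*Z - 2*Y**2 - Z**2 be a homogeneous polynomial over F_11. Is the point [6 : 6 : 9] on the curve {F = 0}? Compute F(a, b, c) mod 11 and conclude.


F(6,6,9) ≡ 5 (mod 11); P is NOT on the curve.

Evaluate F(6, 6, 9) term-by-term (mod 11).
  -X**2 ↦ -1·36·1·1 = -36
  3*X*Y ↦ 3·6·6·1 = 108
  2*X*Z ↦ 2·6·1·9 = 108
  -2*Y**2 ↦ -2·1·36·1 = -72
  -Z**2 ↦ -1·1·1·81 = -81
Sum: F(6, 6, 9) = (-36) + (108) + (108) + (-72) + (-81) = 27.
Reducing mod 11: 27 ≡ 5 (mod 11).
Since F(a, b, c) ≡ 5 ≠ 0 (mod 11), P does NOT lie on the curve.


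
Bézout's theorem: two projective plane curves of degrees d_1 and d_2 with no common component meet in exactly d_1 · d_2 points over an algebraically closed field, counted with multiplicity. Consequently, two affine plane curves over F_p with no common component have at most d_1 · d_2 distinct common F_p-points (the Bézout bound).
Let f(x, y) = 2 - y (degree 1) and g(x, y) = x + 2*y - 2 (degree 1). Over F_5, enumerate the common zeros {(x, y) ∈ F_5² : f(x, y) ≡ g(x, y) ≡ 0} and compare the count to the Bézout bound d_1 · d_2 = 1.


Common zeros: {(3, 2)}; count = 1; Bézout bound = 1.

deg(f) = 1, deg(g) = 1, so Bézout bound = 1.
Scan x ∈ F_5. For each x, list the y ∈ F_5 with f(x, y) ≡ 0 and those with g(x, y) ≡ 0 (mod 5); the common zeros in that column are the intersection.
  x = 0: f ≡ 0 at y ∈ {2}; g ≡ 0 at y ∈ {1}; common: ∅.
  x = 1: f ≡ 0 at y ∈ {2}; g ≡ 0 at y ∈ {3}; common: ∅.
  x = 2: f ≡ 0 at y ∈ {2}; g ≡ 0 at y ∈ {0}; common: ∅.
  x = 3: f ≡ 0 at y ∈ {2}; g ≡ 0 at y ∈ {2}; common: {2}.
  x = 4: f ≡ 0 at y ∈ {2}; g ≡ 0 at y ∈ {4}; common: ∅.
Collecting: common zeros = {(3, 2)}, so the count is 1.
Comparison with the Bézout bound: 1 ≤ 1 = deg(f)·deg(g), as expected for curves with no common component (the bound is attained).


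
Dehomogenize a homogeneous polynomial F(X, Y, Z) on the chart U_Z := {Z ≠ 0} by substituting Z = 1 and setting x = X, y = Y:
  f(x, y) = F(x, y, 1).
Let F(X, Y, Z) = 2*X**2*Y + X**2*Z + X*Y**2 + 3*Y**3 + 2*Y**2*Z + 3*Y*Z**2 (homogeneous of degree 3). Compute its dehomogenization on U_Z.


f(x, y) = 2*x**2*y + x**2 + x*y**2 + 3*y**3 + 2*y**2 + 3*y

On U_Z we set Z = 1. Each monomial c·X^i·Y^j·Z^k in F becomes c·x^i·y^j·1^k = c·x^i·y^j.
Substituting Z = 1: F(X, Y, 1) = 2*x**2*y + x**2 + x*y**2 + 3*y**3 + 2*y**2 + 3*y.
Note: deg(f) ≤ deg(F) = 3; strict inequality happens when F is divisible by Z (lost terms).
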